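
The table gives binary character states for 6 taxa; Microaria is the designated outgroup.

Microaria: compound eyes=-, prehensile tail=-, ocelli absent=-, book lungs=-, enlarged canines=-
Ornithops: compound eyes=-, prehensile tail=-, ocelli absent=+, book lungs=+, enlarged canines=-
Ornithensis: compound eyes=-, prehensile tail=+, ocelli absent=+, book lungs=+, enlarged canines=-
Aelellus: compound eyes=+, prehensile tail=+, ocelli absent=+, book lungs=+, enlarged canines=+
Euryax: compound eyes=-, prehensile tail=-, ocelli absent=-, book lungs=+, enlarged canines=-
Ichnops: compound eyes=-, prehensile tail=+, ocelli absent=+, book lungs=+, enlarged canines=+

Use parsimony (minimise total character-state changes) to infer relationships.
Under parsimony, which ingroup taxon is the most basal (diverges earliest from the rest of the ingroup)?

Euryax

The outgroup has state '-' for every character, so '+' is the derived state throughout.
compound eyes: derived state '+' in Aelellus only — an autapomorphy, so it tells us nothing about relationships among taxa.
prehensile tail (derived state '+') is shared by Aelellus, Ichnops, and Ornithensis — a synapomorphy uniting that clade.
ocelli absent (derived state '+') is shared by Aelellus, Ichnops, Ornithensis, and Ornithops — a synapomorphy uniting that clade.
book lungs (derived state '+') is shared by all ingroup taxa — unites the whole ingroup.
Only Aelellus and Ichnops show the derived state '+' for enlarged canines, supporting them as a clade.
Most parsimonious ingroup topology: ((Ornithops,(Ornithensis,(Aelellus,Ichnops))),Euryax).
Euryax is sister to the clade containing all other ingroup taxa, so it is the earliest-diverging (most basal) ingroup lineage.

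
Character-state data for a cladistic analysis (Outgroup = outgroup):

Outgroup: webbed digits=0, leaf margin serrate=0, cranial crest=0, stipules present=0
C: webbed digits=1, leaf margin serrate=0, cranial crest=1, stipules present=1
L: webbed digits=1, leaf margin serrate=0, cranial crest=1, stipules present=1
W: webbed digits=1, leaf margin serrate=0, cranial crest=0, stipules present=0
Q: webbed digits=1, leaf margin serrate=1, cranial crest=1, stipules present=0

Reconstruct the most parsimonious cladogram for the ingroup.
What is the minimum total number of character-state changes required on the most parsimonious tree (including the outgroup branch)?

The outgroup has state '0' for every character, so '1' is the derived state throughout.
All ingroup taxa share the derived state '1' for webbed digits; it defines the ingroup but does not resolve relationships within it.
leaf margin serrate (derived state '1') is unique to Q (autapomorphy; uninformative for grouping).
Only C, L, and Q show the derived state '1' for cranial crest, supporting them as a clade.
stipules present: derived state '1' in C and L only — synapomorphy for {C, L}.
Most parsimonious ingroup topology: (((C,L),Q),W).
Changes per character on this tree: webbed digits: 1; leaf margin serrate: 1; cranial crest: 1; stipules present: 1.
Total = 4.

4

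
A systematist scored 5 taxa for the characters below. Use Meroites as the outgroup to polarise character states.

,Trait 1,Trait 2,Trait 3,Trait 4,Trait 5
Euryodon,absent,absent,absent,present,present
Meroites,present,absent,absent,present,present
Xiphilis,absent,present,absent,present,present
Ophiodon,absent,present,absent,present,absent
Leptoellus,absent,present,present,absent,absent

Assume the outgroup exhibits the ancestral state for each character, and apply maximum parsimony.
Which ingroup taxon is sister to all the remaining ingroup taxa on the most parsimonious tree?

Euryodon

Character polarity is set by the outgroup: the derived state is whichever differs from the outgroup's state, so for Trait 1, Trait 4, Trait 5 the derived state is 'absent', and for the remaining characters it is 'present'.
All ingroup taxa share the derived state 'absent' for Trait 1; it defines the ingroup but does not resolve relationships within it.
Trait 2: derived state 'present' in Leptoellus, Ophiodon, and Xiphilis only — synapomorphy for {Leptoellus, Ophiodon, Xiphilis}.
Trait 3 (derived state 'present') is unique to Leptoellus (autapomorphy; uninformative for grouping).
Trait 4: derived state 'absent' in Leptoellus only — an autapomorphy, so it tells us nothing about relationships among taxa.
Only Leptoellus and Ophiodon show the derived state 'absent' for Trait 5, supporting them as a clade.
Most parsimonious ingroup topology: (((Leptoellus,Ophiodon),Xiphilis),Euryodon).
Euryodon is sister to the clade containing all other ingroup taxa, so it is the earliest-diverging (most basal) ingroup lineage.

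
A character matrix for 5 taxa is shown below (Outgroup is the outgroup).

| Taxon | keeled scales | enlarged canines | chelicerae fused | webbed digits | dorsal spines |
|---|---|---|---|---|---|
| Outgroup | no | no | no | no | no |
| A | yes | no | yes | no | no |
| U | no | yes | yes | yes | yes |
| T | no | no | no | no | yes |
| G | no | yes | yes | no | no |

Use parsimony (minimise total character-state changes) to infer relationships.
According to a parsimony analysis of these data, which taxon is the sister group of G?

U

The outgroup has state 'no' for every character, so 'yes' is the derived state throughout.
keeled scales (derived state 'yes') is unique to A (autapomorphy; uninformative for grouping).
enlarged canines (derived state 'yes') is shared by G and U — a synapomorphy uniting that clade.
chelicerae fused: derived state 'yes' in A, G, and U only — synapomorphy for {A, G, U}.
webbed digits: derived state 'yes' in U only — an autapomorphy, so it tells us nothing about relationships among taxa.
dorsal spines groups T and U, which is incompatible with the clades supported by the remaining characters; treating it as convergent (homoplasy) costs fewer steps than any alternative tree.
Most parsimonious ingroup topology: ((A,(U,G)),T).
G and U form a cherry on this tree, so they are sister taxa.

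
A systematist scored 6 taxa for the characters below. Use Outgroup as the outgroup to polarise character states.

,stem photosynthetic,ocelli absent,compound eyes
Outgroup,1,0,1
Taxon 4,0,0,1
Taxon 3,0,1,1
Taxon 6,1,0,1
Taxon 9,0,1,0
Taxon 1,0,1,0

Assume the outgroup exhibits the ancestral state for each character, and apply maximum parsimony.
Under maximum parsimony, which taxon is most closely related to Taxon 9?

Character polarity is set by the outgroup: the derived state is whichever differs from the outgroup's state, so for stem photosynthetic, compound eyes the derived state is '0', and for the remaining characters it is '1'.
Only Taxon 1, Taxon 3, Taxon 4, and Taxon 9 show the derived state '0' for stem photosynthetic, supporting them as a clade.
Only Taxon 1, Taxon 3, and Taxon 9 show the derived state '1' for ocelli absent, supporting them as a clade.
compound eyes: derived state '0' in Taxon 1 and Taxon 9 only — synapomorphy for {Taxon 1, Taxon 9}.
Most parsimonious ingroup topology: ((Taxon 4,(Taxon 3,(Taxon 9,Taxon 1))),Taxon 6).
Taxon 9 and Taxon 1 form a cherry on this tree, so they are sister taxa.

Taxon 1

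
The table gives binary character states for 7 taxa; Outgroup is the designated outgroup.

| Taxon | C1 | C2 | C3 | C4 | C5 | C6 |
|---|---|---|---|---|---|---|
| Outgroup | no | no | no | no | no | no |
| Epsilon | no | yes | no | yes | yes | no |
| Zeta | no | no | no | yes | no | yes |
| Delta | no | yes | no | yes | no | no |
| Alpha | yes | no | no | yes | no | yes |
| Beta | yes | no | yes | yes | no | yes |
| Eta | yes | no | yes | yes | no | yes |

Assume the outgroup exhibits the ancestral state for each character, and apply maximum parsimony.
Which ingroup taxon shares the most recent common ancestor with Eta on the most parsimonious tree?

Beta

The outgroup has state 'no' for every character, so 'yes' is the derived state throughout.
C1 (derived state 'yes') is shared by Alpha, Beta, and Eta — a synapomorphy uniting that clade.
Only Delta and Epsilon show the derived state 'yes' for C2, supporting them as a clade.
Only Beta and Eta show the derived state 'yes' for C3, supporting them as a clade.
All ingroup taxa share the derived state 'yes' for C4; it defines the ingroup but does not resolve relationships within it.
C5 (derived state 'yes') is unique to Epsilon (autapomorphy; uninformative for grouping).
Only Alpha, Beta, Eta, and Zeta show the derived state 'yes' for C6, supporting them as a clade.
Most parsimonious ingroup topology: ((Epsilon,Delta),(Zeta,(Alpha,(Beta,Eta)))).
Eta and Beta form a cherry on this tree, so they are sister taxa.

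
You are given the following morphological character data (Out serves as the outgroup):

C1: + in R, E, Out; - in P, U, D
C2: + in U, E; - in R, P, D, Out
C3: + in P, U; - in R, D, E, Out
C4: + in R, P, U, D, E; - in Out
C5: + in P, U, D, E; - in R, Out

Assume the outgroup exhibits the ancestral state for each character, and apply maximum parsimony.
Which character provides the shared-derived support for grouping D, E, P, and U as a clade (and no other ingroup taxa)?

C5

Character polarity is set by the outgroup: the derived state is whichever differs from the outgroup's state, so for C1 the derived state is '-', and for the remaining characters it is '+'.
C1: derived state '-' in D, P, and U only — synapomorphy for {D, P, U}.
C2 groups E and U, which is incompatible with the clades supported by the remaining characters; treating it as convergent (homoplasy) costs fewer steps than any alternative tree.
Only P and U show the derived state '+' for C3, supporting them as a clade.
C4 (derived state '+') is shared by all ingroup taxa — unites the whole ingroup.
C5 (derived state '+') is shared by D, E, P, and U — a synapomorphy uniting that clade.
Most parsimonious ingroup topology: ((((U,P),D),E),R).
The clade {D, E, P, U} is supported by C5: its derived state '+' occurs in exactly those taxa and in no other taxon (including the outgroup).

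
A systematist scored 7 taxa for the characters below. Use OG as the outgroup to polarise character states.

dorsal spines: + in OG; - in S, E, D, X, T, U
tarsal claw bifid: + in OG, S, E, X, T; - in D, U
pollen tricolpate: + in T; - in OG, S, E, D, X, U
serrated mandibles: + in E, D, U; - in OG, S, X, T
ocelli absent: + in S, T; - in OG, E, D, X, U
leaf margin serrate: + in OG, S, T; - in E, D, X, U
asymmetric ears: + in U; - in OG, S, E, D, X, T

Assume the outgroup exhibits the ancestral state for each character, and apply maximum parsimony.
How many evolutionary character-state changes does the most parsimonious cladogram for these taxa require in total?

7

Character polarity is set by the outgroup: the derived state is whichever differs from the outgroup's state, so for dorsal spines, tarsal claw bifid, leaf margin serrate the derived state is '-', and for the remaining characters it is '+'.
dorsal spines (derived state '-') is shared by all ingroup taxa — unites the whole ingroup.
tarsal claw bifid (derived state '-') is shared by D and U — a synapomorphy uniting that clade.
pollen tricolpate (derived state '+') is unique to T (autapomorphy; uninformative for grouping).
serrated mandibles: derived state '+' in D, E, and U only — synapomorphy for {D, E, U}.
ocelli absent: derived state '+' in S and T only — synapomorphy for {S, T}.
leaf margin serrate: derived state '-' in D, E, U, and X only — synapomorphy for {D, E, U, X}.
asymmetric ears: derived state '+' in U only — an autapomorphy, so it tells us nothing about relationships among taxa.
Most parsimonious ingroup topology: ((S,T),((E,(D,U)),X)).
Changes per character on this tree: dorsal spines: 1; tarsal claw bifid: 1; pollen tricolpate: 1; serrated mandibles: 1; ocelli absent: 1; leaf margin serrate: 1; asymmetric ears: 1.
Total = 7.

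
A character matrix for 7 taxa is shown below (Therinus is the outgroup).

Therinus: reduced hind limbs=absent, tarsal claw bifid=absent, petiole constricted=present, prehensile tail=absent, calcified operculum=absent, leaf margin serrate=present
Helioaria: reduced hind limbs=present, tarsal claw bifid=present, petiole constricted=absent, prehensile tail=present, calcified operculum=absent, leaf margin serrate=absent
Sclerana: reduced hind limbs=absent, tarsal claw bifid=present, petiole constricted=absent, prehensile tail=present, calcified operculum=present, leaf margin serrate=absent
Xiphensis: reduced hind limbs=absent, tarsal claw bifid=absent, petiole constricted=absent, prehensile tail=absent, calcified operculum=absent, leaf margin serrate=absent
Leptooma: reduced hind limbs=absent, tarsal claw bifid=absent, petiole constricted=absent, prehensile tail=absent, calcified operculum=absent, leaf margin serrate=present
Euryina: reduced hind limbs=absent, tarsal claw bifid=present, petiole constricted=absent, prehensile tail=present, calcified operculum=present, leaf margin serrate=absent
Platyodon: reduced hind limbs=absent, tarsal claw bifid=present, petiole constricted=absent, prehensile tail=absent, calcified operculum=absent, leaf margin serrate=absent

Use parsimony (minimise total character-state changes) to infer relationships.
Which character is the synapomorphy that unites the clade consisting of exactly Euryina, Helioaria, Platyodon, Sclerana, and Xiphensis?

Character polarity is set by the outgroup: the derived state is whichever differs from the outgroup's state, so for petiole constricted, leaf margin serrate the derived state is 'absent', and for the remaining characters it is 'present'.
reduced hind limbs (derived state 'present') is unique to Helioaria (autapomorphy; uninformative for grouping).
Only Euryina, Helioaria, Platyodon, and Sclerana show the derived state 'present' for tarsal claw bifid, supporting them as a clade.
All ingroup taxa share the derived state 'absent' for petiole constricted; it defines the ingroup but does not resolve relationships within it.
prehensile tail (derived state 'present') is shared by Euryina, Helioaria, and Sclerana — a synapomorphy uniting that clade.
calcified operculum (derived state 'present') is shared by Euryina and Sclerana — a synapomorphy uniting that clade.
leaf margin serrate (derived state 'absent') is shared by Euryina, Helioaria, Platyodon, Sclerana, and Xiphensis — a synapomorphy uniting that clade.
Most parsimonious ingroup topology: ((((Helioaria,(Sclerana,Euryina)),Platyodon),Xiphensis),Leptooma).
The clade {Euryina, Helioaria, Platyodon, Sclerana, Xiphensis} is supported by leaf margin serrate: its derived state 'absent' occurs in exactly those taxa and in no other taxon (including the outgroup).

leaf margin serrate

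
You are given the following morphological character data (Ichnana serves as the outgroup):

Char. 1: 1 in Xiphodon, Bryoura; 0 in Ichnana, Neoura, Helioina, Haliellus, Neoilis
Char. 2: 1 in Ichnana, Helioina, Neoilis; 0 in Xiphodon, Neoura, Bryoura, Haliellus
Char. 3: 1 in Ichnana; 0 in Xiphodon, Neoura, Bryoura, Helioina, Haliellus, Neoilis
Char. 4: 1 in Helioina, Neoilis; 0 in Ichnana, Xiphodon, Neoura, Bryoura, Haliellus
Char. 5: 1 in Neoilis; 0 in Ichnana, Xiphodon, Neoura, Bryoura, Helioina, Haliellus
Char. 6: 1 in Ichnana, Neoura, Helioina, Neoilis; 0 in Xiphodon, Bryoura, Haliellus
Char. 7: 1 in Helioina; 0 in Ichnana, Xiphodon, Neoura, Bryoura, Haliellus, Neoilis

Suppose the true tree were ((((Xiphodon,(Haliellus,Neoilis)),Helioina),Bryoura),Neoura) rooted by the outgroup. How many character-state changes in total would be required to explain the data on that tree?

Map each character onto ((((Xiphodon,(Haliellus,Neoilis)),Helioina),Bryoura),Neoura) (rooted by Ichnana) and count the minimum state changes it requires (Fitch parsimony):
Char. 1: 2; Char. 2: 3; Char. 3: 1; Char. 4: 2; Char. 5: 1; Char. 6: 3; Char. 7: 1.
Total tree length = 13.

13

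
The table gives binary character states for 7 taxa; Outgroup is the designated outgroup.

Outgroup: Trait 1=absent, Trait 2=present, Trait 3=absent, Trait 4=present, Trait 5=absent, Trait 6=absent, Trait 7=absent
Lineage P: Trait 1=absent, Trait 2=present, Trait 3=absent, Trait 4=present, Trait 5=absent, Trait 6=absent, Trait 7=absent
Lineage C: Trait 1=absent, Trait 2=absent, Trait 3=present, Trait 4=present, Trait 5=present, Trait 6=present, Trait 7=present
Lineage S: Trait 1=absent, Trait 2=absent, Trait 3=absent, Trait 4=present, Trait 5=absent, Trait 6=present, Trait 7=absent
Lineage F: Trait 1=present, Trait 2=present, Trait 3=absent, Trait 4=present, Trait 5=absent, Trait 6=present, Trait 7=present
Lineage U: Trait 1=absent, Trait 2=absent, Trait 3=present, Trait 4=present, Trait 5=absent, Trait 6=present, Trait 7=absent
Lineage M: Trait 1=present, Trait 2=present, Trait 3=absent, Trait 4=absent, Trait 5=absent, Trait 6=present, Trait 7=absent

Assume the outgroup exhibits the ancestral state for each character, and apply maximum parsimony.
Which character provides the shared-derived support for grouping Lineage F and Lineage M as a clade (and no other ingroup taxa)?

Character polarity is set by the outgroup: the derived state is whichever differs from the outgroup's state, so for Trait 2, Trait 4 the derived state is 'absent', and for the remaining characters it is 'present'.
Trait 1: derived state 'present' in Lineage F and Lineage M only — synapomorphy for {Lineage F, Lineage M}.
Trait 2 (derived state 'absent') is shared by Lineage C, Lineage S, and Lineage U — a synapomorphy uniting that clade.
Only Lineage C and Lineage U show the derived state 'present' for Trait 3, supporting them as a clade.
Trait 4 (derived state 'absent') is unique to Lineage M (autapomorphy; uninformative for grouping).
Trait 5 (derived state 'present') is unique to Lineage C (autapomorphy; uninformative for grouping).
Trait 6 (derived state 'present') is shared by Lineage C, Lineage F, Lineage M, Lineage S, and Lineage U — a synapomorphy uniting that clade.
Trait 7 (state 'present') occurs in Lineage C and Lineage F but conflicts with the nesting implied by the other characters — most parsimoniously interpreted as homoplasy.
Most parsimonious ingroup topology: (Lineage P,(((Lineage C,Lineage U),Lineage S),(Lineage F,Lineage M))).
The clade {Lineage F, Lineage M} is supported by Trait 1: its derived state 'present' occurs in exactly those taxa and in no other taxon (including the outgroup).

Trait 1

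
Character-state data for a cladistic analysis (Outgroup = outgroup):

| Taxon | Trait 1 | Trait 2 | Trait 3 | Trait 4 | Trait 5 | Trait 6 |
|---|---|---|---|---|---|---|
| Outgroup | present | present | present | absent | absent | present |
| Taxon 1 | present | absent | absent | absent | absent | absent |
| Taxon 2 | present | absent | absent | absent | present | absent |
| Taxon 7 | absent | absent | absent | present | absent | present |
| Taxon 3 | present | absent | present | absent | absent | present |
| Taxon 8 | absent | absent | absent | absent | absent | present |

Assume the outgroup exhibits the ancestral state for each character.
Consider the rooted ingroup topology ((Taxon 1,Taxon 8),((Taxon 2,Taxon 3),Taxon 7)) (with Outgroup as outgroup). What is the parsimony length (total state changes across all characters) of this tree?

9

Map each character onto ((Taxon 1,Taxon 8),((Taxon 2,Taxon 3),Taxon 7)) (rooted by Outgroup) and count the minimum state changes it requires (Fitch parsimony):
Trait 1: 2; Trait 2: 1; Trait 3: 2; Trait 4: 1; Trait 5: 1; Trait 6: 2.
Total tree length = 9.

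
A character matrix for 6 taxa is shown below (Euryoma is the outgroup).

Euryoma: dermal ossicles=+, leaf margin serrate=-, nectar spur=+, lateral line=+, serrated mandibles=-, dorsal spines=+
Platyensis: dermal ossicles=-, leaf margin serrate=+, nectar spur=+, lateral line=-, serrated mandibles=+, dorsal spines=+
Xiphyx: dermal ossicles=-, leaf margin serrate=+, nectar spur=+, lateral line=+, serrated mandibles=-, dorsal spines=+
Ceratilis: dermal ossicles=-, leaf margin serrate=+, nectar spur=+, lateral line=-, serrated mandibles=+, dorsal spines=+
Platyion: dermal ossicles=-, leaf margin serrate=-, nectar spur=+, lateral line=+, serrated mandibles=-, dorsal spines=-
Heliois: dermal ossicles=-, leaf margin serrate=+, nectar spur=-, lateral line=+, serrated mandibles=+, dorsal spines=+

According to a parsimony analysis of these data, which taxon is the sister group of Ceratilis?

Character polarity is set by the outgroup: the derived state is whichever differs from the outgroup's state, so for dermal ossicles, nectar spur, lateral line, dorsal spines the derived state is '-', and for the remaining characters it is '+'.
All ingroup taxa share the derived state '-' for dermal ossicles; it defines the ingroup but does not resolve relationships within it.
leaf margin serrate (derived state '+') is shared by Ceratilis, Heliois, Platyensis, and Xiphyx — a synapomorphy uniting that clade.
nectar spur: derived state '-' in Heliois only — an autapomorphy, so it tells us nothing about relationships among taxa.
lateral line: derived state '-' in Ceratilis and Platyensis only — synapomorphy for {Ceratilis, Platyensis}.
serrated mandibles (derived state '+') is shared by Ceratilis, Heliois, and Platyensis — a synapomorphy uniting that clade.
dorsal spines: derived state '-' in Platyion only — an autapomorphy, so it tells us nothing about relationships among taxa.
Most parsimonious ingroup topology: ((((Platyensis,Ceratilis),Heliois),Xiphyx),Platyion).
Ceratilis and Platyensis form a cherry on this tree, so they are sister taxa.

Platyensis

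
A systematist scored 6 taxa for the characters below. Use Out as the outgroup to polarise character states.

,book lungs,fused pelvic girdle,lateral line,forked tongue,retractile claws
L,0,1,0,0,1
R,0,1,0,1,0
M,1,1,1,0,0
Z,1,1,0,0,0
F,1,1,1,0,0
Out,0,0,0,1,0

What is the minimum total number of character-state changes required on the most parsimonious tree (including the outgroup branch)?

Character polarity is set by the outgroup: the derived state is whichever differs from the outgroup's state, so for forked tongue the derived state is '0', and for the remaining characters it is '1'.
book lungs (derived state '1') is shared by F, M, and Z — a synapomorphy uniting that clade.
fused pelvic girdle (derived state '1') is shared by all ingroup taxa — unites the whole ingroup.
Only F and M show the derived state '1' for lateral line, supporting them as a clade.
forked tongue: derived state '0' in F, L, M, and Z only — synapomorphy for {F, L, M, Z}.
retractile claws: derived state '1' in L only — an autapomorphy, so it tells us nothing about relationships among taxa.
Most parsimonious ingroup topology: (R,((Z,(M,F)),L)).
Changes per character on this tree: book lungs: 1; fused pelvic girdle: 1; lateral line: 1; forked tongue: 1; retractile claws: 1.
Total = 5.

5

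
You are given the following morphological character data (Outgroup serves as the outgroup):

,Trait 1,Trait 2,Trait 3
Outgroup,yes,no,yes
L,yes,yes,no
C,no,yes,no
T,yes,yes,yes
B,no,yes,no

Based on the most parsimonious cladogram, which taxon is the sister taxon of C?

Character polarity is set by the outgroup: the derived state is whichever differs from the outgroup's state, so for Trait 1, Trait 3 the derived state is 'no', and for the remaining characters it is 'yes'.
Trait 1 (derived state 'no') is shared by B and C — a synapomorphy uniting that clade.
Trait 2 (derived state 'yes') is shared by all ingroup taxa — unites the whole ingroup.
Trait 3: derived state 'no' in B, C, and L only — synapomorphy for {B, C, L}.
Most parsimonious ingroup topology: ((L,(C,B)),T).
C and B form a cherry on this tree, so they are sister taxa.

B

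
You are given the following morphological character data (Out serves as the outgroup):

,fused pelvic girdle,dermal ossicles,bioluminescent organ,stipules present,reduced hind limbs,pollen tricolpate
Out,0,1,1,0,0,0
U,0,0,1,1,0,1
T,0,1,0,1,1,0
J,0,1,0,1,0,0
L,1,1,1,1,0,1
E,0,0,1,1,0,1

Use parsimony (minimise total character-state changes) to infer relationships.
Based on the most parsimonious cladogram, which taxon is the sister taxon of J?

Character polarity is set by the outgroup: the derived state is whichever differs from the outgroup's state, so for dermal ossicles, bioluminescent organ the derived state is '0', and for the remaining characters it is '1'.
fused pelvic girdle: derived state '1' in L only — an autapomorphy, so it tells us nothing about relationships among taxa.
Only E and U show the derived state '0' for dermal ossicles, supporting them as a clade.
bioluminescent organ: derived state '0' in J and T only — synapomorphy for {J, T}.
All ingroup taxa share the derived state '1' for stipules present; it defines the ingroup but does not resolve relationships within it.
reduced hind limbs: derived state '1' in T only — an autapomorphy, so it tells us nothing about relationships among taxa.
Only E, L, and U show the derived state '1' for pollen tricolpate, supporting them as a clade.
Most parsimonious ingroup topology: (((U,E),L),(T,J)).
J and T form a cherry on this tree, so they are sister taxa.

T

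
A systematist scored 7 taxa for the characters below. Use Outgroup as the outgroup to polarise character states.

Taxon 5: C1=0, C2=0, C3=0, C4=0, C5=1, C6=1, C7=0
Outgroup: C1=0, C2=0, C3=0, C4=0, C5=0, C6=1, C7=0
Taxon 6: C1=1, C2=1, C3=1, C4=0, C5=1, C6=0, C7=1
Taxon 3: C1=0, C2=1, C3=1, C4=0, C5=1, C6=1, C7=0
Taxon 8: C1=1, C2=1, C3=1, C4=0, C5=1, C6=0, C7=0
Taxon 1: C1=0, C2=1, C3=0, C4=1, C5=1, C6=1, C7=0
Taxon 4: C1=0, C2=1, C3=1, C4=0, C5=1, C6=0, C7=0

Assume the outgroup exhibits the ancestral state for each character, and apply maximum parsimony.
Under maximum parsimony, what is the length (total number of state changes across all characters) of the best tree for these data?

7

Character polarity is set by the outgroup: the derived state is whichever differs from the outgroup's state, so for C6 the derived state is '0', and for the remaining characters it is '1'.
C1: derived state '1' in Taxon 6 and Taxon 8 only — synapomorphy for {Taxon 6, Taxon 8}.
C2: derived state '1' in Taxon 1, Taxon 3, Taxon 4, Taxon 6, and Taxon 8 only — synapomorphy for {Taxon 1, Taxon 3, Taxon 4, Taxon 6, Taxon 8}.
C3: derived state '1' in Taxon 3, Taxon 4, Taxon 6, and Taxon 8 only — synapomorphy for {Taxon 3, Taxon 4, Taxon 6, Taxon 8}.
C4 (derived state '1') is unique to Taxon 1 (autapomorphy; uninformative for grouping).
All ingroup taxa share the derived state '1' for C5; it defines the ingroup but does not resolve relationships within it.
C6: derived state '0' in Taxon 4, Taxon 6, and Taxon 8 only — synapomorphy for {Taxon 4, Taxon 6, Taxon 8}.
C7 (derived state '1') is unique to Taxon 6 (autapomorphy; uninformative for grouping).
Most parsimonious ingroup topology: (((Taxon 3,((Taxon 6,Taxon 8),Taxon 4)),Taxon 1),Taxon 5).
Changes per character on this tree: C1: 1; C2: 1; C3: 1; C4: 1; C5: 1; C6: 1; C7: 1.
Total = 7.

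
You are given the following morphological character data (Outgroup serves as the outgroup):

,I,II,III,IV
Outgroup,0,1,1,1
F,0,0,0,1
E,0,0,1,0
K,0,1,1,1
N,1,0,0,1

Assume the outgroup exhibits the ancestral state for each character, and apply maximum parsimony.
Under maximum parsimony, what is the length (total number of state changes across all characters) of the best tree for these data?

Character polarity is set by the outgroup: the derived state is whichever differs from the outgroup's state, so for II, III, IV the derived state is '0', and for the remaining characters it is '1'.
I (derived state '1') is unique to N (autapomorphy; uninformative for grouping).
II: derived state '0' in E, F, and N only — synapomorphy for {E, F, N}.
III: derived state '0' in F and N only — synapomorphy for {F, N}.
IV: derived state '0' in E only — an autapomorphy, so it tells us nothing about relationships among taxa.
Most parsimonious ingroup topology: (((F,N),E),K).
Changes per character on this tree: I: 1; II: 1; III: 1; IV: 1.
Total = 4.

4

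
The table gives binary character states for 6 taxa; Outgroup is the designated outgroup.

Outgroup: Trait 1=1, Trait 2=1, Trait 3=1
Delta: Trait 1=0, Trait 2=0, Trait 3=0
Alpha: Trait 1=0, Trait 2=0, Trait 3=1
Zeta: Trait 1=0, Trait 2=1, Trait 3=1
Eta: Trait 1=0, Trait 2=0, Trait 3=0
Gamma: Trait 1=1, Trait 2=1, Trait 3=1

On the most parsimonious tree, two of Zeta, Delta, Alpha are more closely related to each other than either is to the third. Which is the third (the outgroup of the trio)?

Zeta

The outgroup has state '1' for every character, so '0' is the derived state throughout.
Only Alpha, Delta, Eta, and Zeta show the derived state '0' for Trait 1, supporting them as a clade.
Trait 2 (derived state '0') is shared by Alpha, Delta, and Eta — a synapomorphy uniting that clade.
Trait 3: derived state '0' in Delta and Eta only — synapomorphy for {Delta, Eta}.
Most parsimonious ingroup topology: ((((Delta,Eta),Alpha),Zeta),Gamma).
Delta and Alpha share a more recent common ancestor with each other than either does with Zeta, so Zeta is the least closely related of the three.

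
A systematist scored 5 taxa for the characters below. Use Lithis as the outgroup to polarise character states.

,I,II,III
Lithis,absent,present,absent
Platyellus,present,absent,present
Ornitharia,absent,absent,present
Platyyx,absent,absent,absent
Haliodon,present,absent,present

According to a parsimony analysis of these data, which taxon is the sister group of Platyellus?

Haliodon

Character polarity is set by the outgroup: the derived state is whichever differs from the outgroup's state, so for II the derived state is 'absent', and for the remaining characters it is 'present'.
I (derived state 'present') is shared by Haliodon and Platyellus — a synapomorphy uniting that clade.
All ingroup taxa share the derived state 'absent' for II; it defines the ingroup but does not resolve relationships within it.
Only Haliodon, Ornitharia, and Platyellus show the derived state 'present' for III, supporting them as a clade.
Most parsimonious ingroup topology: (((Platyellus,Haliodon),Ornitharia),Platyyx).
Platyellus and Haliodon form a cherry on this tree, so they are sister taxa.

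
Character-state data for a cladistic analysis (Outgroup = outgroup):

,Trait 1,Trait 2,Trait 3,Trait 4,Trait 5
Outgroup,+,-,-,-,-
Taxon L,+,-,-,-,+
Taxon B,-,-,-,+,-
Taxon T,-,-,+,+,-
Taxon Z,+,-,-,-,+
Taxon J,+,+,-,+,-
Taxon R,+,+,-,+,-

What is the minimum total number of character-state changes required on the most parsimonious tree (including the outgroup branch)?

Character polarity is set by the outgroup: the derived state is whichever differs from the outgroup's state, so for Trait 1 the derived state is '-', and for the remaining characters it is '+'.
Trait 1: derived state '-' in Taxon B and Taxon T only — synapomorphy for {Taxon B, Taxon T}.
Trait 2 (derived state '+') is shared by Taxon J and Taxon R — a synapomorphy uniting that clade.
Trait 3: derived state '+' in Taxon T only — an autapomorphy, so it tells us nothing about relationships among taxa.
Trait 4: derived state '+' in Taxon B, Taxon J, Taxon R, and Taxon T only — synapomorphy for {Taxon B, Taxon J, Taxon R, Taxon T}.
Only Taxon L and Taxon Z show the derived state '+' for Trait 5, supporting them as a clade.
Most parsimonious ingroup topology: ((Taxon L,Taxon Z),((Taxon B,Taxon T),(Taxon J,Taxon R))).
Changes per character on this tree: Trait 1: 1; Trait 2: 1; Trait 3: 1; Trait 4: 1; Trait 5: 1.
Total = 5.

5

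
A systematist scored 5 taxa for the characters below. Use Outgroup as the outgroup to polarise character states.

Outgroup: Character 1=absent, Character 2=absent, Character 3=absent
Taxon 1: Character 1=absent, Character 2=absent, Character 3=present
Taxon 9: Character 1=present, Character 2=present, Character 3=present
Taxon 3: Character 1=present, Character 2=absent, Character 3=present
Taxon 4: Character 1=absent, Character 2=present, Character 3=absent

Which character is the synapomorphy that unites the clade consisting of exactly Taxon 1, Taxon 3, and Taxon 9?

The outgroup has state 'absent' for every character, so 'present' is the derived state throughout.
Character 1 (derived state 'present') is shared by Taxon 3 and Taxon 9 — a synapomorphy uniting that clade.
Character 2 (state 'present') occurs in Taxon 4 and Taxon 9 but conflicts with the nesting implied by the other characters — most parsimoniously interpreted as homoplasy.
Only Taxon 1, Taxon 3, and Taxon 9 show the derived state 'present' for Character 3, supporting them as a clade.
Most parsimonious ingroup topology: ((Taxon 1,(Taxon 9,Taxon 3)),Taxon 4).
The clade {Taxon 1, Taxon 3, Taxon 9} is supported by Character 3: its derived state 'present' occurs in exactly those taxa and in no other taxon (including the outgroup).

Character 3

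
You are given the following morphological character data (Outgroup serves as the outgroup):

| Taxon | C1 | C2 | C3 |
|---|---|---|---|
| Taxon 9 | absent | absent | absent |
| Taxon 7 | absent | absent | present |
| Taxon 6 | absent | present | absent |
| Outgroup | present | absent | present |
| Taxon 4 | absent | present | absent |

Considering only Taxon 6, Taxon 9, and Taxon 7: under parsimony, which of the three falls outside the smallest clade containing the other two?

Taxon 7

Character polarity is set by the outgroup: the derived state is whichever differs from the outgroup's state, so for C1, C3 the derived state is 'absent', and for the remaining characters it is 'present'.
All ingroup taxa share the derived state 'absent' for C1; it defines the ingroup but does not resolve relationships within it.
C2 (derived state 'present') is shared by Taxon 4 and Taxon 6 — a synapomorphy uniting that clade.
Only Taxon 4, Taxon 6, and Taxon 9 show the derived state 'absent' for C3, supporting them as a clade.
Most parsimonious ingroup topology: (((Taxon 4,Taxon 6),Taxon 9),Taxon 7).
Taxon 9 and Taxon 6 share a more recent common ancestor with each other than either does with Taxon 7, so Taxon 7 is the least closely related of the three.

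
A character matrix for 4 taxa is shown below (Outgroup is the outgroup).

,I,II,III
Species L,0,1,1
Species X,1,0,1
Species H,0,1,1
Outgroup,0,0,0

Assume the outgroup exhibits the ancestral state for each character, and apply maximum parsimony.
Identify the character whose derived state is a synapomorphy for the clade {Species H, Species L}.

The outgroup has state '0' for every character, so '1' is the derived state throughout.
I: derived state '1' in Species X only — an autapomorphy, so it tells us nothing about relationships among taxa.
II (derived state '1') is shared by Species H and Species L — a synapomorphy uniting that clade.
III (derived state '1') is shared by all ingroup taxa — unites the whole ingroup.
Most parsimonious ingroup topology: ((Species H,Species L),Species X).
The clade {Species H, Species L} is supported by II: its derived state '1' occurs in exactly those taxa and in no other taxon (including the outgroup).

II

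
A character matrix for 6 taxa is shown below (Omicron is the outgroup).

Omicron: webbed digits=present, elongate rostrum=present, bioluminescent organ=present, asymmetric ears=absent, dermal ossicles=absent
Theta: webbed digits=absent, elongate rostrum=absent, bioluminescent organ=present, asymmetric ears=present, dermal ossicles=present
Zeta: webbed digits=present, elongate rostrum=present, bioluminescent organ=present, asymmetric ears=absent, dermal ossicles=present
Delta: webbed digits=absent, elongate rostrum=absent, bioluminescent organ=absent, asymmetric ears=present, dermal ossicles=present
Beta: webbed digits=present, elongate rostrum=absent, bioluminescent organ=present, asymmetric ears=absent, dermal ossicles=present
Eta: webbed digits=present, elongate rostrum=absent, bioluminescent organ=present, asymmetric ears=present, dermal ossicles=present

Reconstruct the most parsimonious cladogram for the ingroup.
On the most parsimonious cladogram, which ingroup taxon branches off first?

Zeta

Character polarity is set by the outgroup: the derived state is whichever differs from the outgroup's state, so for webbed digits, elongate rostrum, bioluminescent organ the derived state is 'absent', and for the remaining characters it is 'present'.
webbed digits: derived state 'absent' in Delta and Theta only — synapomorphy for {Delta, Theta}.
elongate rostrum (derived state 'absent') is shared by Beta, Delta, Eta, and Theta — a synapomorphy uniting that clade.
bioluminescent organ (derived state 'absent') is unique to Delta (autapomorphy; uninformative for grouping).
Only Delta, Eta, and Theta show the derived state 'present' for asymmetric ears, supporting them as a clade.
dermal ossicles (derived state 'present') is shared by all ingroup taxa — unites the whole ingroup.
Most parsimonious ingroup topology: ((((Theta,Delta),Eta),Beta),Zeta).
Zeta is sister to the clade containing all other ingroup taxa, so it is the earliest-diverging (most basal) ingroup lineage.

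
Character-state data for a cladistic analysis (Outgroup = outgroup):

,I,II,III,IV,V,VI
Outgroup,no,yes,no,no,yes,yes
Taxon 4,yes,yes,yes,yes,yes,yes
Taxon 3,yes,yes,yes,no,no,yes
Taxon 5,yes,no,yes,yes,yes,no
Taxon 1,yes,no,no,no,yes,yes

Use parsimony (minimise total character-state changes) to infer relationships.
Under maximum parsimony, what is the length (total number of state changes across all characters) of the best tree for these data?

Character polarity is set by the outgroup: the derived state is whichever differs from the outgroup's state, so for II, V, VI the derived state is 'no', and for the remaining characters it is 'yes'.
All ingroup taxa share the derived state 'yes' for I; it defines the ingroup but does not resolve relationships within it.
II groups Taxon 1 and Taxon 5, which is incompatible with the clades supported by the remaining characters; treating it as convergent (homoplasy) costs fewer steps than any alternative tree.
Only Taxon 3, Taxon 4, and Taxon 5 show the derived state 'yes' for III, supporting them as a clade.
Only Taxon 4 and Taxon 5 show the derived state 'yes' for IV, supporting them as a clade.
V: derived state 'no' in Taxon 3 only — an autapomorphy, so it tells us nothing about relationships among taxa.
VI: derived state 'no' in Taxon 5 only — an autapomorphy, so it tells us nothing about relationships among taxa.
Most parsimonious ingroup topology: (((Taxon 4,Taxon 5),Taxon 3),Taxon 1).
Changes per character on this tree: I: 1; II: 2; III: 1; IV: 1; V: 1; VI: 1.
Total = 7.

7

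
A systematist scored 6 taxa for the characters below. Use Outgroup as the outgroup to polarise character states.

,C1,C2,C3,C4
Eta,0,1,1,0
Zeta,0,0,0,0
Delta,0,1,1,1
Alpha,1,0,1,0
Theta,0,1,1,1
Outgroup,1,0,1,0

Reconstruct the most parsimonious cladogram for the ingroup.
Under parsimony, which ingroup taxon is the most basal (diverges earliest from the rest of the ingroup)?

Alpha

Character polarity is set by the outgroup: the derived state is whichever differs from the outgroup's state, so for C1, C3 the derived state is '0', and for the remaining characters it is '1'.
C1 (derived state '0') is shared by Delta, Eta, Theta, and Zeta — a synapomorphy uniting that clade.
C2: derived state '1' in Delta, Eta, and Theta only — synapomorphy for {Delta, Eta, Theta}.
C3 (derived state '0') is unique to Zeta (autapomorphy; uninformative for grouping).
C4: derived state '1' in Delta and Theta only — synapomorphy for {Delta, Theta}.
Most parsimonious ingroup topology: ((Zeta,(Eta,(Theta,Delta))),Alpha).
Alpha is sister to the clade containing all other ingroup taxa, so it is the earliest-diverging (most basal) ingroup lineage.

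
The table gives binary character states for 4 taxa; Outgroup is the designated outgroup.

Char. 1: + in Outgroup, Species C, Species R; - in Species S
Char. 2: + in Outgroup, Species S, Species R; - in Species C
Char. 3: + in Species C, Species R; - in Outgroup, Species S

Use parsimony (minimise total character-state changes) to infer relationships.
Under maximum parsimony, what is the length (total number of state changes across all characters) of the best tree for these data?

3

Character polarity is set by the outgroup: the derived state is whichever differs from the outgroup's state, so for Char. 1, Char. 2 the derived state is '-', and for the remaining characters it is '+'.
Char. 1: derived state '-' in Species S only — an autapomorphy, so it tells us nothing about relationships among taxa.
Char. 2: derived state '-' in Species C only — an autapomorphy, so it tells us nothing about relationships among taxa.
Char. 3 (derived state '+') is shared by Species C and Species R — a synapomorphy uniting that clade.
Most parsimonious ingroup topology: ((Species C,Species R),Species S).
Changes per character on this tree: Char. 1: 1; Char. 2: 1; Char. 3: 1.
Total = 3.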